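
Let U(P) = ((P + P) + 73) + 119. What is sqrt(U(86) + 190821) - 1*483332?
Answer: -483332 + sqrt(191185) ≈ -4.8290e+5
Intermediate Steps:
U(P) = 192 + 2*P (U(P) = (2*P + 73) + 119 = (73 + 2*P) + 119 = 192 + 2*P)
sqrt(U(86) + 190821) - 1*483332 = sqrt((192 + 2*86) + 190821) - 1*483332 = sqrt((192 + 172) + 190821) - 483332 = sqrt(364 + 190821) - 483332 = sqrt(191185) - 483332 = -483332 + sqrt(191185)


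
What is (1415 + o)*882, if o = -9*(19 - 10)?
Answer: 1176588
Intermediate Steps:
o = -81 (o = -9*9 = -81)
(1415 + o)*882 = (1415 - 81)*882 = 1334*882 = 1176588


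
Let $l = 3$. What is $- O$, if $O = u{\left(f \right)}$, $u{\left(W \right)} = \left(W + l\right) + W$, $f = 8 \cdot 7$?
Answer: $-115$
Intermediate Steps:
$f = 56$
$u{\left(W \right)} = 3 + 2 W$ ($u{\left(W \right)} = \left(W + 3\right) + W = \left(3 + W\right) + W = 3 + 2 W$)
$O = 115$ ($O = 3 + 2 \cdot 56 = 3 + 112 = 115$)
$- O = \left(-1\right) 115 = -115$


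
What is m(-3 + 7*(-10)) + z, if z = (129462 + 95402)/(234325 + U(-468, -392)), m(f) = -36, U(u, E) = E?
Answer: -8196724/233933 ≈ -35.039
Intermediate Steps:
z = 224864/233933 (z = (129462 + 95402)/(234325 - 392) = 224864/233933 ≈ 0.96123)
m(-3 + 7*(-10)) + z = -36 + 224864/233933 = -8196724/233933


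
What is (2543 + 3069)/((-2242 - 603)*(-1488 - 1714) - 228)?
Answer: 2806/4554731 ≈ 0.00061606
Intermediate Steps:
(2543 + 3069)/((-2242 - 603)*(-1488 - 1714) - 228) = 5612/(-2845*(-3202) - 228) = 5612/(9109690 - 228) = 5612/9109462 = 5612*(1/9109462) = 2806/4554731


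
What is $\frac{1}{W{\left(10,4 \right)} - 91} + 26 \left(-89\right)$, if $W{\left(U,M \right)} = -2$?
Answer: $- \frac{215203}{93} \approx -2314.0$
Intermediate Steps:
$\frac{1}{W{\left(10,4 \right)} - 91} + 26 \left(-89\right) = \frac{1}{-2 - 91} + 26 \left(-89\right) = \frac{1}{-93} - 2314 = - \frac{1}{93} - 2314 = - \frac{215203}{93}$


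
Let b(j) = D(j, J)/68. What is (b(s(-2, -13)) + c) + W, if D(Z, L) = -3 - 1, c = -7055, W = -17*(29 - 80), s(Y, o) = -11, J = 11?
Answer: -105197/17 ≈ -6188.1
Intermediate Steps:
W = 867 (W = -17*(-51) = 867)
D(Z, L) = -4
b(j) = -1/17 (b(j) = -4/68 = -4*1/68 = -1/17)
(b(s(-2, -13)) + c) + W = (-1/17 - 7055) + 867 = -119936/17 + 867 = -105197/17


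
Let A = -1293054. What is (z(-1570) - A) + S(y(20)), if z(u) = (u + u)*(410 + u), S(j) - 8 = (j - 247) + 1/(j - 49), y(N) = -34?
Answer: 409620022/83 ≈ 4.9352e+6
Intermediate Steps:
S(j) = -239 + j + 1/(-49 + j) (S(j) = 8 + ((j - 247) + 1/(j - 49)) = 8 + ((-247 + j) + 1/(-49 + j)) = 8 + (-247 + j + 1/(-49 + j)) = -239 + j + 1/(-49 + j))
z(u) = 2*u*(410 + u) (z(u) = (2*u)*(410 + u) = 2*u*(410 + u))
(z(-1570) - A) + S(y(20)) = (2*(-1570)*(410 - 1570) - 1*(-1293054)) + (11712 + (-34)**2 - 288*(-34))/(-49 - 34) = (2*(-1570)*(-1160) + 1293054) + (11712 + 1156 + 9792)/(-83) = (3642400 + 1293054) - 1/83*22660 = 4935454 - 22660/83 = 409620022/83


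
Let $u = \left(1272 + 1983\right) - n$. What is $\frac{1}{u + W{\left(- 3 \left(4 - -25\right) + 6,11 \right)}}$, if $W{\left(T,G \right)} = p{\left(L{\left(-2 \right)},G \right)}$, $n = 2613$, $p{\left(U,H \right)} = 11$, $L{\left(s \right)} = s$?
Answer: $\frac{1}{653} \approx 0.0015314$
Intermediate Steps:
$W{\left(T,G \right)} = 11$
$u = 642$ ($u = \left(1272 + 1983\right) - 2613 = 3255 - 2613 = 642$)
$\frac{1}{u + W{\left(- 3 \left(4 - -25\right) + 6,11 \right)}} = \frac{1}{642 + 11} = \frac{1}{653}$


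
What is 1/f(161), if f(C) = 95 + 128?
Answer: 1/223 ≈ 0.0044843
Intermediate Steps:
f(C) = 223
1/f(161) = 1/223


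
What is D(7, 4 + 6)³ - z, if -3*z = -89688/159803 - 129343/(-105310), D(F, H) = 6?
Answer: 295035721697/1364501670 ≈ 216.22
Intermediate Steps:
z = -303360977/1364501670 (z = -(-89688/159803 - 129343/(-105310))/3 = -(-89688*1/159803 - 129343*(-1/105310))/3 = -(-2424/4319 + 129343/105310)/3 = -⅓*303360977/454833890 = -303360977/1364501670 ≈ -0.22232)
D(7, 4 + 6)³ - z = 6³ - 1*(-303360977/1364501670) = 216 + 303360977/1364501670 = 295035721697/1364501670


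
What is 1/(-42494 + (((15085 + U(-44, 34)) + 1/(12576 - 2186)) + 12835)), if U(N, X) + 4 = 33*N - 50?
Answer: -10390/167071199 ≈ -6.2189e-5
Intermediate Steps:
U(N, X) = -54 + 33*N (U(N, X) = -4 + (33*N - 50) = -4 + (-50 + 33*N) = -54 + 33*N)
1/(-42494 + (((15085 + U(-44, 34)) + 1/(12576 - 2186)) + 12835)) = 1/(-42494 + (((15085 + (-54 + 33*(-44))) + 1/(12576 - 2186)) + 12835)) = 1/(-42494 + (((15085 + (-54 - 1452)) + 1/10390) + 12835)) = 1/(-42494 + (((15085 - 1506) + 1/10390) + 12835)) = 1/(-42494 + ((13579 + 1/10390) + 12835)) = 1/(-42494 + (141085811/10390 + 12835)) = 1/(-42494 + 274441461/10390) = 1/(-167071199/10390) = -10390/167071199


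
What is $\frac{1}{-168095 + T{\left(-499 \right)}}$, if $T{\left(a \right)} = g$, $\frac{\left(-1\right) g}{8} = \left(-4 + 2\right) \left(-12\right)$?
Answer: $- \frac{1}{168287} \approx -5.9422 \cdot 10^{-6}$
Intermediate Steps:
$g = -192$ ($g = - 8 \left(-4 + 2\right) \left(-12\right) = - 8 \left(\left(-2\right) \left(-12\right)\right) = \left(-8\right) 24 = -192$)
$T{\left(a \right)} = -192$
$\frac{1}{-168095 + T{\left(-499 \right)}} = \frac{1}{-168095 - 192} = \frac{1}{-168287} = - \frac{1}{168287}$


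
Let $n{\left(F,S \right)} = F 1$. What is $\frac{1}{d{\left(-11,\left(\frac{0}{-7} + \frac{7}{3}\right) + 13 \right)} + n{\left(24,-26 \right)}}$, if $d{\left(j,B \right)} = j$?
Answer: $\frac{1}{13} \approx 0.076923$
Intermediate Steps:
$n{\left(F,S \right)} = F$
$\frac{1}{d{\left(-11,\left(\frac{0}{-7} + \frac{7}{3}\right) + 13 \right)} + n{\left(24,-26 \right)}} = \frac{1}{-11 + 24} = \frac{1}{13}$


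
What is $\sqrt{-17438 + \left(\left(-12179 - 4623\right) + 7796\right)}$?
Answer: $2 i \sqrt{6611} \approx 162.62 i$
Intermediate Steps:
$\sqrt{-17438 + \left(\left(-12179 - 4623\right) + 7796\right)} = \sqrt{-17438 + \left(-16802 + 7796\right)} = \sqrt{-17438 - 9006} = \sqrt{-26444} = 2 i \sqrt{6611}$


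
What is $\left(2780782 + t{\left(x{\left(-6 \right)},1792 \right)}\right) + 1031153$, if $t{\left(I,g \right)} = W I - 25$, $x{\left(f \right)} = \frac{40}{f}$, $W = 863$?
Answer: $\frac{11418470}{3} \approx 3.8062 \cdot 10^{6}$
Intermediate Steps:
$t{\left(I,g \right)} = -25 + 863 I$ ($t{\left(I,g \right)} = 863 I - 25 = -25 + 863 I$)
$\left(2780782 + t{\left(x{\left(-6 \right)},1792 \right)}\right) + 1031153 = \left(2780782 + \left(-25 + 863 \frac{40}{-6}\right)\right) + 1031153 = \left(2780782 + \left(-25 + 863 \cdot 40 \left(- \frac{1}{6}\right)\right)\right) + 1031153 = \left(2780782 + \left(-25 + 863 \left(- \frac{20}{3}\right)\right)\right) + 1031153 = \left(2780782 - \frac{17335}{3}\right) + 1031153 = \frac{8325011}{3} + 1031153 = \frac{11418470}{3}$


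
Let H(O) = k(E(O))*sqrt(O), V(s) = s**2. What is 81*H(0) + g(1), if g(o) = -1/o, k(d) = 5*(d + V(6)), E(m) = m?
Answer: -1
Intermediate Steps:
k(d) = 180 + 5*d (k(d) = 5*(d + 6**2) = 5*(d + 36) = 5*(36 + d) = 180 + 5*d)
H(O) = sqrt(O)*(180 + 5*O) (H(O) = (180 + 5*O)*sqrt(O) = sqrt(O)*(180 + 5*O))
81*H(0) + g(1) = 81*(5*sqrt(0)*(36 + 0)) - 1/1 = 81*(5*0*36) - 1*1 = 81*0 - 1 = 0 - 1 = -1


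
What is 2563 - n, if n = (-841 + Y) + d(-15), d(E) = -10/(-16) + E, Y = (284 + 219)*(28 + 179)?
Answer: -805621/8 ≈ -1.0070e+5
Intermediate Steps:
Y = 104121 (Y = 503*207 = 104121)
d(E) = 5/8 + E (d(E) = -10*(-1/16) + E = 5/8 + E)
n = 826125/8 (n = (-841 + 104121) + (5/8 - 15) = 103280 - 115/8 = 826125/8 ≈ 1.0327e+5)
2563 - n = 2563 - 1*826125/8 = 2563 - 826125/8 = -805621/8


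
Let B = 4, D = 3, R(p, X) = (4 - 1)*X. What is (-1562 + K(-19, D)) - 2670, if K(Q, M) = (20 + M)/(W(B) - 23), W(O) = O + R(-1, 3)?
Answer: -42343/10 ≈ -4234.3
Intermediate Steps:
R(p, X) = 3*X
W(O) = 9 + O (W(O) = O + 3*3 = O + 9 = 9 + O)
K(Q, M) = -2 - M/10 (K(Q, M) = (20 + M)/((9 + 4) - 23) = (20 + M)/(13 - 23) = (20 + M)/(-10) = (20 + M)*(-⅒) = -2 - M/10)
(-1562 + K(-19, D)) - 2670 = (-1562 + (-2 - ⅒*3)) - 2670 = (-1562 + (-2 - 3/10)) - 2670 = (-1562 - 23/10) - 2670 = -15643/10 - 2670 = -42343/10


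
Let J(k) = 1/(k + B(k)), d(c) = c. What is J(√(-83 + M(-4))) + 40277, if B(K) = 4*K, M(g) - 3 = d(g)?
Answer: 40277 - I*√21/210 ≈ 40277.0 - 0.021822*I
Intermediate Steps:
M(g) = 3 + g
J(k) = 1/(5*k) (J(k) = 1/(k + 4*k) = 1/(5*k))
J(√(-83 + M(-4))) + 40277 = 1/(5*(√(-83 + (3 - 4)))) + 40277 = 1/(5*(√(-83 - 1))) + 40277 = 1/(5*(√(-84))) + 40277 = 1/(5*((2*I*√21))) + 40277 = (-I*√21/42)/5 + 40277 = -I*√21/210 + 40277 = 40277 - I*√21/210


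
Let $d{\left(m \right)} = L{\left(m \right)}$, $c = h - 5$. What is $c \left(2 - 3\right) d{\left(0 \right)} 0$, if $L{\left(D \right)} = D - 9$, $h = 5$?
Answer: $0$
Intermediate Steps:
$c = 0$ ($c = 5 - 5 = 0$)
$L{\left(D \right)} = -9 + D$ ($L{\left(D \right)} = D - 9 = -9 + D$)
$d{\left(m \right)} = -9 + m$
$c \left(2 - 3\right) d{\left(0 \right)} 0 = 0 \left(2 - 3\right) \left(-9 + 0\right) 0 = 0 \left(\left(-1\right) \left(-9\right)\right) 0 = 0 \cdot 9 \cdot 0 = 0 \cdot 0 = 0$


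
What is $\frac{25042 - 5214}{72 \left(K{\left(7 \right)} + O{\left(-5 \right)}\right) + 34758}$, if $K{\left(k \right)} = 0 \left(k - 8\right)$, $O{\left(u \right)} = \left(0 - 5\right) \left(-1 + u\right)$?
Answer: $\frac{9914}{18459} \approx 0.53708$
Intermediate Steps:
$O{\left(u \right)} = 5 - 5 u$ ($O{\left(u \right)} = - 5 \left(-1 + u\right) = 5 - 5 u$)
$K{\left(k \right)} = 0$ ($K{\left(k \right)} = 0 \left(-8 + k\right) = 0$)
$\frac{25042 - 5214}{72 \left(K{\left(7 \right)} + O{\left(-5 \right)}\right) + 34758} = \frac{25042 - 5214}{72 \left(0 + \left(5 - -25\right)\right) + 34758} = \frac{19828}{72 \left(0 + \left(5 + 25\right)\right) + 34758} = \frac{19828}{72 \left(0 + 30\right) + 34758} = \frac{19828}{72 \cdot 30 + 34758} = \frac{19828}{2160 + 34758} = \frac{19828}{36918} = 19828 \cdot \frac{1}{36918} = \frac{9914}{18459}$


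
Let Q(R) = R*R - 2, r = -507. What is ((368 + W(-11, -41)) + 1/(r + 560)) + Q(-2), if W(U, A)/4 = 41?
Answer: 28303/53 ≈ 534.02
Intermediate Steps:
Q(R) = -2 + R² (Q(R) = R² - 2 = -2 + R²)
W(U, A) = 164 (W(U, A) = 4*41 = 164)
((368 + W(-11, -41)) + 1/(r + 560)) + Q(-2) = ((368 + 164) + 1/(-507 + 560)) + (-2 + (-2)²) = (532 + 1/53) + (-2 + 4) = (532 + 1/53) + 2 = 28197/53 + 2 = 28303/53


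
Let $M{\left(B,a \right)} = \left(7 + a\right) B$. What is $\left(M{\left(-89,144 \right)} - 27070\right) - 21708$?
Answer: $-62217$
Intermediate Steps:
$M{\left(B,a \right)} = B \left(7 + a\right)$
$\left(M{\left(-89,144 \right)} - 27070\right) - 21708 = \left(- 89 \left(7 + 144\right) - 27070\right) - 21708 = \left(\left(-89\right) 151 - 27070\right) - 21708 = \left(-13439 - 27070\right) - 21708 = -40509 - 21708 = -62217$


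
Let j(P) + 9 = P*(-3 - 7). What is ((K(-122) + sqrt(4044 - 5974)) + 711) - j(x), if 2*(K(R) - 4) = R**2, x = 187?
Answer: 10036 + I*sqrt(1930) ≈ 10036.0 + 43.932*I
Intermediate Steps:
j(P) = -9 - 10*P (j(P) = -9 + P*(-3 - 7) = -9 + P*(-10) = -9 - 10*P)
K(R) = 4 + R**2/2
((K(-122) + sqrt(4044 - 5974)) + 711) - j(x) = (((4 + (1/2)*(-122)**2) + sqrt(4044 - 5974)) + 711) - (-9 - 10*187) = (((4 + (1/2)*14884) + sqrt(-1930)) + 711) - (-9 - 1870) = (((4 + 7442) + I*sqrt(1930)) + 711) - 1*(-1879) = ((7446 + I*sqrt(1930)) + 711) + 1879 = (8157 + I*sqrt(1930)) + 1879 = 10036 + I*sqrt(1930)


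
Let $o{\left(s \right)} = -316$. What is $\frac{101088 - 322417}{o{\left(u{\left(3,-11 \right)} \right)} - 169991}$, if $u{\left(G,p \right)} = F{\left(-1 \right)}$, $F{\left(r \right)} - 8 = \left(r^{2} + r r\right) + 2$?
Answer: $\frac{221329}{170307} \approx 1.2996$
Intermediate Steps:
$F{\left(r \right)} = 10 + 2 r^{2}$ ($F{\left(r \right)} = 8 + \left(\left(r^{2} + r r\right) + 2\right) = 8 + \left(\left(r^{2} + r^{2}\right) + 2\right) = 8 + \left(2 r^{2} + 2\right) = 8 + \left(2 + 2 r^{2}\right) = 10 + 2 r^{2}$)
$u{\left(G,p \right)} = 12$ ($u{\left(G,p \right)} = 10 + 2 \left(-1\right)^{2} = 10 + 2 \cdot 1 = 10 + 2 = 12$)
$\frac{101088 - 322417}{o{\left(u{\left(3,-11 \right)} \right)} - 169991} = \frac{101088 - 322417}{-316 - 169991} = - \frac{221329}{-170307} = \left(-221329\right) \left(- \frac{1}{170307}\right) = \frac{221329}{170307}$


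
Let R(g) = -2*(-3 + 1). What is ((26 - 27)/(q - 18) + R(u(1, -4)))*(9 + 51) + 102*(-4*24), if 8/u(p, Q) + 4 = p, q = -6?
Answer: -19099/2 ≈ -9549.5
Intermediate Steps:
u(p, Q) = 8/(-4 + p)
R(g) = 4 (R(g) = -2*(-2) = 4)
((26 - 27)/(q - 18) + R(u(1, -4)))*(9 + 51) + 102*(-4*24) = ((26 - 27)/(-6 - 18) + 4)*(9 + 51) + 102*(-4*24) = (-1/(-24) + 4)*60 + 102*(-96) = (-1*(-1/24) + 4)*60 - 9792 = (1/24 + 4)*60 - 9792 = (97/24)*60 - 9792 = 485/2 - 9792 = -19099/2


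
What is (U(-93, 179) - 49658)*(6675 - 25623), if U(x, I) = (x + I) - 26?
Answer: 939782904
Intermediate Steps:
U(x, I) = -26 + I + x (U(x, I) = (I + x) - 26 = -26 + I + x)
(U(-93, 179) - 49658)*(6675 - 25623) = ((-26 + 179 - 93) - 49658)*(6675 - 25623) = (60 - 49658)*(-18948) = -49598*(-18948) = 939782904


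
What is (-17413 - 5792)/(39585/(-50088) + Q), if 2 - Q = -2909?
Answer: -129143560/16196287 ≈ -7.9736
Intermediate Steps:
Q = 2911 (Q = 2 - 1*(-2909) = 2 + 2909 = 2911)
(-17413 - 5792)/(39585/(-50088) + Q) = (-17413 - 5792)/(39585/(-50088) + 2911) = -23205/(39585*(-1/50088) + 2911) = -23205/(-13195/16696 + 2911) = -23205/48588861/16696 = -23205*16696/48588861 = -129143560/16196287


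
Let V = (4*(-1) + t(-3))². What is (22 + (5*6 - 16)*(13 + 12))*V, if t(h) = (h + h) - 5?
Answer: 83700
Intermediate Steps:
t(h) = -5 + 2*h (t(h) = 2*h - 5 = -5 + 2*h)
V = 225 (V = (4*(-1) + (-5 + 2*(-3)))² = (-4 + (-5 - 6))² = (-4 - 11)² = (-15)² = 225)
(22 + (5*6 - 16)*(13 + 12))*V = (22 + (5*6 - 16)*(13 + 12))*225 = (22 + (30 - 16)*25)*225 = (22 + 14*25)*225 = (22 + 350)*225 = 372*225 = 83700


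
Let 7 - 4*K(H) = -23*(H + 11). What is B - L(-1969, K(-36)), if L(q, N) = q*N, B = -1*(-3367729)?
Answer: 3088131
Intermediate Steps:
B = 3367729
K(H) = 65 + 23*H/4 (K(H) = 7/4 - (-23)*(H + 11)/4 = 7/4 - (-23)*(11 + H)/4 = 7/4 - (-253 - 23*H)/4 = 7/4 + (253/4 + 23*H/4) = 65 + 23*H/4)
L(q, N) = N*q
B - L(-1969, K(-36)) = 3367729 - (65 + (23/4)*(-36))*(-1969) = 3367729 - (65 - 207)*(-1969) = 3367729 - (-142)*(-1969) = 3367729 - 1*279598 = 3367729 - 279598 = 3088131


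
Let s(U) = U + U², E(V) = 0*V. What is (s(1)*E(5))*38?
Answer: 0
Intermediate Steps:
E(V) = 0
(s(1)*E(5))*38 = ((1*(1 + 1))*0)*38 = ((1*2)*0)*38 = (2*0)*38 = 0*38 = 0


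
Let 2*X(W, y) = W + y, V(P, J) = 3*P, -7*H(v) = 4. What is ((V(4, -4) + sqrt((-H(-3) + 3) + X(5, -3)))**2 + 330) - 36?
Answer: 3098/7 + 96*sqrt(14)/7 ≈ 493.89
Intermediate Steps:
H(v) = -4/7 (H(v) = -1/7*4 = -4/7)
X(W, y) = W/2 + y/2 (X(W, y) = (W + y)/2 = W/2 + y/2)
((V(4, -4) + sqrt((-H(-3) + 3) + X(5, -3)))**2 + 330) - 36 = ((3*4 + sqrt((-1*(-4/7) + 3) + ((1/2)*5 + (1/2)*(-3))))**2 + 330) - 36 = ((12 + sqrt((4/7 + 3) + (5/2 - 3/2)))**2 + 330) - 36 = ((12 + sqrt(25/7 + 1))**2 + 330) - 36 = ((12 + sqrt(32/7))**2 + 330) - 36 = ((12 + 4*sqrt(14)/7)**2 + 330) - 36 = (330 + (12 + 4*sqrt(14)/7)**2) - 36 = 294 + (12 + 4*sqrt(14)/7)**2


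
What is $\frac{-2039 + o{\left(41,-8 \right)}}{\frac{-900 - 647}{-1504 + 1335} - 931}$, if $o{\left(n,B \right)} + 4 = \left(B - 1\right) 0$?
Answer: $\frac{26559}{11984} \approx 2.2162$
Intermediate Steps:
$o{\left(n,B \right)} = -4$ ($o{\left(n,B \right)} = -4 + \left(B - 1\right) 0 = -4 + \left(-1 + B\right) 0 = -4 + 0 = -4$)
$\frac{-2039 + o{\left(41,-8 \right)}}{\frac{-900 - 647}{-1504 + 1335} - 931} = \frac{-2039 - 4}{\frac{-900 - 647}{-1504 + 1335} - 931} = - \frac{2043}{- \frac{1547}{-169} - 931} = - \frac{2043}{\left(-1547\right) \left(- \frac{1}{169}\right) - 931} = - \frac{2043}{\frac{119}{13} - 931} = - \frac{2043}{- \frac{11984}{13}} = \left(-2043\right) \left(- \frac{13}{11984}\right) = \frac{26559}{11984}$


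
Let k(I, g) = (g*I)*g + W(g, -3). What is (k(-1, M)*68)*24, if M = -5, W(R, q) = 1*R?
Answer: -48960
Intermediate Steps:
W(R, q) = R
k(I, g) = g + I*g² (k(I, g) = (g*I)*g + g = (I*g)*g + g = I*g² + g = g + I*g²)
(k(-1, M)*68)*24 = (-5*(1 - 1*(-5))*68)*24 = (-5*(1 + 5)*68)*24 = (-5*6*68)*24 = -30*68*24 = -2040*24 = -48960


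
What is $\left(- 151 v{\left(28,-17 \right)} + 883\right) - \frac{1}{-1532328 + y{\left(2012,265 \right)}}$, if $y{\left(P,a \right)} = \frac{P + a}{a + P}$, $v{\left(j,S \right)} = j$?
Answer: $- \frac{5125633814}{1532327} \approx -3345.0$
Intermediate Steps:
$y{\left(P,a \right)} = 1$ ($y{\left(P,a \right)} = \frac{P + a}{P + a} = 1$)
$\left(- 151 v{\left(28,-17 \right)} + 883\right) - \frac{1}{-1532328 + y{\left(2012,265 \right)}} = \left(\left(-151\right) 28 + 883\right) - \frac{1}{-1532328 + 1} = \left(-4228 + 883\right) - \frac{1}{-1532327} = -3345 - - \frac{1}{1532327} = -3345 + \frac{1}{1532327} = - \frac{5125633814}{1532327}$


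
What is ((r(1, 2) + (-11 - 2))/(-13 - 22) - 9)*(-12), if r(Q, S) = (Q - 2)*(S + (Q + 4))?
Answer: 708/7 ≈ 101.14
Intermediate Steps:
r(Q, S) = (-2 + Q)*(4 + Q + S) (r(Q, S) = (-2 + Q)*(S + (4 + Q)) = (-2 + Q)*(4 + Q + S))
((r(1, 2) + (-11 - 2))/(-13 - 22) - 9)*(-12) = (((-8 + 1**2 - 2*2 + 2*1 + 1*2) + (-11 - 2))/(-13 - 22) - 9)*(-12) = (((-8 + 1 - 4 + 2 + 2) - 13)/(-35) - 9)*(-12) = ((-7 - 13)*(-1/35) - 9)*(-12) = (-20*(-1/35) - 9)*(-12) = (4/7 - 9)*(-12) = -59/7*(-12) = 708/7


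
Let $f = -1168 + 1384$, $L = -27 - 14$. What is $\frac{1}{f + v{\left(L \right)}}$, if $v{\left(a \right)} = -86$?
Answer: $\frac{1}{130} \approx 0.0076923$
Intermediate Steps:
$L = -41$ ($L = -27 - 14 = -41$)
$f = 216$
$\frac{1}{f + v{\left(L \right)}} = \frac{1}{216 - 86} = \frac{1}{130}$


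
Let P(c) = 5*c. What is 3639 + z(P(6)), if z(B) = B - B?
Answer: 3639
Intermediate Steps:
z(B) = 0
3639 + z(P(6)) = 3639 + 0 = 3639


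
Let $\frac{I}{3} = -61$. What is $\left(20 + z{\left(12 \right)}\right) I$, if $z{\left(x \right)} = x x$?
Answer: $-30012$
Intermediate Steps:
$z{\left(x \right)} = x^{2}$
$I = -183$ ($I = 3 \left(-61\right) = -183$)
$\left(20 + z{\left(12 \right)}\right) I = \left(20 + 12^{2}\right) \left(-183\right) = \left(20 + 144\right) \left(-183\right) = 164 \left(-183\right) = -30012$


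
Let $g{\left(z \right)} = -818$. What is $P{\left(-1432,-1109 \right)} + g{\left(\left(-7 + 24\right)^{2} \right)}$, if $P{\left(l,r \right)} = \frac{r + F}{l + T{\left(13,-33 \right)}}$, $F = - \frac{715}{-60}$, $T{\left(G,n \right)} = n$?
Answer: $- \frac{2873455}{3516} \approx -817.25$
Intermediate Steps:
$F = \frac{143}{12}$ ($F = \left(-715\right) \left(- \frac{1}{60}\right) = \frac{143}{12} \approx 11.917$)
$P{\left(l,r \right)} = \frac{\frac{143}{12} + r}{-33 + l}$ ($P{\left(l,r \right)} = \frac{r + \frac{143}{12}}{l - 33} = \frac{\frac{143}{12} + r}{-33 + l}$)
$P{\left(-1432,-1109 \right)} + g{\left(\left(-7 + 24\right)^{2} \right)} = \frac{\frac{143}{12} - 1109}{-33 - 1432} - 818 = \frac{1}{-1465} \left(- \frac{13165}{12}\right) - 818 = \left(- \frac{1}{1465}\right) \left(- \frac{13165}{12}\right) - 818 = \frac{2633}{3516} - 818 = - \frac{2873455}{3516}$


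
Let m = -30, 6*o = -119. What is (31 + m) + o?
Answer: -113/6 ≈ -18.833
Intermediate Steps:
o = -119/6 (o = (⅙)*(-119) = -119/6 ≈ -19.833)
(31 + m) + o = (31 - 30) - 119/6 = 1 - 119/6 = -113/6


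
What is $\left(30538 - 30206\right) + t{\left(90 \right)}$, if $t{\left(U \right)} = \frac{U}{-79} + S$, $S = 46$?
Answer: $\frac{29772}{79} \approx 376.86$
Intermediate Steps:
$t{\left(U \right)} = 46 - \frac{U}{79}$ ($t{\left(U \right)} = \frac{U}{-79} + 46 = U \left(- \frac{1}{79}\right) + 46 = - \frac{U}{79} + 46 = 46 - \frac{U}{79}$)
$\left(30538 - 30206\right) + t{\left(90 \right)} = \left(30538 - 30206\right) + \left(46 - \frac{90}{79}\right) = 332 + \left(46 - \frac{90}{79}\right) = 332 + \frac{3544}{79} = \frac{29772}{79}$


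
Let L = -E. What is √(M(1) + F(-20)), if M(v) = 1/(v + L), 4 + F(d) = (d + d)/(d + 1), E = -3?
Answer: 5*I*√95/38 ≈ 1.2825*I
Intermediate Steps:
F(d) = -4 + 2*d/(1 + d) (F(d) = -4 + (d + d)/(d + 1) = -4 + (2*d)/(1 + d) = -4 + 2*d/(1 + d))
L = 3 (L = -1*(-3) = 3)
M(v) = 1/(3 + v) (M(v) = 1/(v + 3) = 1/(3 + v))
√(M(1) + F(-20)) = √(1/(3 + 1) + 2*(-2 - 1*(-20))/(1 - 20)) = √(1/4 + 2*(-2 + 20)/(-19)) = √(¼ + 2*(-1/19)*18) = √(¼ - 36/19) = √(-125/76) = 5*I*√95/38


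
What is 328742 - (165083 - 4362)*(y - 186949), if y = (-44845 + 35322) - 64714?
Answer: 41978403848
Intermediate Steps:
y = -74237 (y = -9523 - 64714 = -74237)
328742 - (165083 - 4362)*(y - 186949) = 328742 - (165083 - 4362)*(-74237 - 186949) = 328742 - 160721*(-261186) = 328742 - 1*(-41978075106) = 328742 + 41978075106 = 41978403848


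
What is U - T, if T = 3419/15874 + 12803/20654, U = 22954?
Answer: 1881365305934/81965399 ≈ 22953.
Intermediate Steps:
T = 68462712/81965399 (T = 3419*(1/15874) + 12803*(1/20654) = 3419/15874 + 12803/20654 = 68462712/81965399 ≈ 0.83526)
U - T = 22954 - 1*68462712/81965399 = 22954 - 68462712/81965399 = 1881365305934/81965399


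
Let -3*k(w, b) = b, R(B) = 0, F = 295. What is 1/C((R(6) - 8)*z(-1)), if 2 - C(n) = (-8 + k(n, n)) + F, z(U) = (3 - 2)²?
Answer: -3/863 ≈ -0.0034762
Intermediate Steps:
k(w, b) = -b/3
z(U) = 1 (z(U) = 1² = 1)
C(n) = -285 + n/3 (C(n) = 2 - ((-8 - n/3) + 295) = 2 - (287 - n/3) = 2 + (-287 + n/3) = -285 + n/3)
1/C((R(6) - 8)*z(-1)) = 1/(-285 + ((0 - 8)*1)/3) = 1/(-285 + (-8*1)/3) = 1/(-285 + (⅓)*(-8)) = 1/(-285 - 8/3) = 1/(-863/3) = -3/863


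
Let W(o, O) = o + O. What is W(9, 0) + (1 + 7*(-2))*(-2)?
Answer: 35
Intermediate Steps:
W(o, O) = O + o
W(9, 0) + (1 + 7*(-2))*(-2) = (0 + 9) + (1 + 7*(-2))*(-2) = 9 + (1 - 14)*(-2) = 9 - 13*(-2) = 9 + 26 = 35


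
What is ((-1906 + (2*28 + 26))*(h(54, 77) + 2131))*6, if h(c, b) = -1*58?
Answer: -22686912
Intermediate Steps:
h(c, b) = -58
((-1906 + (2*28 + 26))*(h(54, 77) + 2131))*6 = ((-1906 + (2*28 + 26))*(-58 + 2131))*6 = ((-1906 + (56 + 26))*2073)*6 = ((-1906 + 82)*2073)*6 = -1824*2073*6 = -3781152*6 = -22686912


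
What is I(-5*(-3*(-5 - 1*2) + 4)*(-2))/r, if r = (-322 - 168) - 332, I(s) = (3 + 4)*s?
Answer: -875/411 ≈ -2.1290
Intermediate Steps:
I(s) = 7*s
r = -822 (r = -490 - 332 = -822)
I(-5*(-3*(-5 - 1*2) + 4)*(-2))/r = (7*(-5*(-3*(-5 - 1*2) + 4)*(-2)))/(-822) = (7*(-5*(-3*(-5 - 2) + 4)*(-2)))*(-1/822) = (7*(-5*(-3*(-7) + 4)*(-2)))*(-1/822) = (7*(-5*(21 + 4)*(-2)))*(-1/822) = (7*(-5*25*(-2)))*(-1/822) = (7*(-125*(-2)))*(-1/822) = (7*250)*(-1/822) = 1750*(-1/822) = -875/411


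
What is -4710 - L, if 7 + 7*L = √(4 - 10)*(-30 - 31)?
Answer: -4709 + 61*I*√6/7 ≈ -4709.0 + 21.346*I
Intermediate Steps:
L = -1 - 61*I*√6/7 (L = -1 + (√(4 - 10)*(-30 - 31))/7 = -1 + (√(-6)*(-61))/7 = -1 + ((I*√6)*(-61))/7 = -1 + (-61*I*√6)/7 = -1 - 61*I*√6/7 ≈ -1.0 - 21.346*I)
-4710 - L = -4710 - (-1 - 61*I*√6/7) = -4710 + (1 + 61*I*√6/7) = -4709 + 61*I*√6/7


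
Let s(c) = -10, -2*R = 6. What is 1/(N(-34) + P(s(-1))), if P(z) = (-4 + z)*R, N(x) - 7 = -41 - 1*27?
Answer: -1/19 ≈ -0.052632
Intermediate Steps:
R = -3 (R = -½*6 = -3)
N(x) = -61 (N(x) = 7 + (-41 - 1*27) = 7 + (-41 - 27) = 7 - 68 = -61)
P(z) = 12 - 3*z (P(z) = (-4 + z)*(-3) = 12 - 3*z)
1/(N(-34) + P(s(-1))) = 1/(-61 + (12 - 3*(-10))) = 1/(-61 + (12 + 30)) = 1/(-61 + 42) = 1/(-19) = -1/19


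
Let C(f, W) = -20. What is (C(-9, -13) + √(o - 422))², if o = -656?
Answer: (20 - 7*I*√22)² ≈ -678.0 - 1313.3*I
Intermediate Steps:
(C(-9, -13) + √(o - 422))² = (-20 + √(-656 - 422))² = (-20 + √(-1078))² = (-20 + 7*I*√22)²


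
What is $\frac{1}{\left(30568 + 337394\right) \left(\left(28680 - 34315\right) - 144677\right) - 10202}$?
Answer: $- \frac{1}{55309114346} \approx -1.808 \cdot 10^{-11}$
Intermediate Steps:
$\frac{1}{\left(30568 + 337394\right) \left(\left(28680 - 34315\right) - 144677\right) - 10202} = \frac{1}{367962 \left(\left(28680 - 34315\right) - 144677\right) - 10202} = \frac{1}{367962 \left(-5635 - 144677\right) - 10202} = \frac{1}{367962 \left(-150312\right) - 10202} = \frac{1}{-55309104144 - 10202} = \frac{1}{-55309114346} = - \frac{1}{55309114346}$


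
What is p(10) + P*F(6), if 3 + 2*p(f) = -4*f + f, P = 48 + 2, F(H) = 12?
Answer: 1167/2 ≈ 583.50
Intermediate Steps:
P = 50
p(f) = -3/2 - 3*f/2 (p(f) = -3/2 + (-4*f + f)/2 = -3/2 + (-3*f)/2 = -3/2 - 3*f/2)
p(10) + P*F(6) = (-3/2 - 3/2*10) + 50*12 = (-3/2 - 15) + 600 = -33/2 + 600 = 1167/2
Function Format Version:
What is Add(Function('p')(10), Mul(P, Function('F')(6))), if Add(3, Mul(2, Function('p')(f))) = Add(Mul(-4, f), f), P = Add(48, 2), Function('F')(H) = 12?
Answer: Rational(1167, 2) ≈ 583.50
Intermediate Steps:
P = 50
Function('p')(f) = Add(Rational(-3, 2), Mul(Rational(-3, 2), f)) (Function('p')(f) = Add(Rational(-3, 2), Mul(Rational(1, 2), Add(Mul(-4, f), f))) = Add(Rational(-3, 2), Mul(Rational(1, 2), Mul(-3, f))) = Add(Rational(-3, 2), Mul(Rational(-3, 2), f)))
Add(Function('p')(10), Mul(P, Function('F')(6))) = Add(Add(Rational(-3, 2), Mul(Rational(-3, 2), 10)), Mul(50, 12)) = Add(Add(Rational(-3, 2), -15), 600) = Add(Rational(-33, 2), 600) = Rational(1167, 2)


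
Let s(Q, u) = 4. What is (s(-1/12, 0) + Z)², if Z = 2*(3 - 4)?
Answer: 4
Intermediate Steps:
Z = -2 (Z = 2*(-1) = -2)
(s(-1/12, 0) + Z)² = (4 - 2)² = 2² = 4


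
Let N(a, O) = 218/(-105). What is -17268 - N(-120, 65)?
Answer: -1812922/105 ≈ -17266.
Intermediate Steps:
N(a, O) = -218/105 (N(a, O) = 218*(-1/105) = -218/105)
-17268 - N(-120, 65) = -17268 - 1*(-218/105) = -17268 + 218/105 = -1812922/105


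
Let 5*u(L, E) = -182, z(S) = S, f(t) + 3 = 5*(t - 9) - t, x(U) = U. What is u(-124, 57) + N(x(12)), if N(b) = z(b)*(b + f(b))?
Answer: 538/5 ≈ 107.60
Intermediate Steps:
f(t) = -48 + 4*t (f(t) = -3 + (5*(t - 9) - t) = -3 + (5*(-9 + t) - t) = -3 + ((-45 + 5*t) - t) = -3 + (-45 + 4*t) = -48 + 4*t)
u(L, E) = -182/5 (u(L, E) = (⅕)*(-182) = -182/5)
N(b) = b*(-48 + 5*b) (N(b) = b*(b + (-48 + 4*b)) = b*(-48 + 5*b))
u(-124, 57) + N(x(12)) = -182/5 + 12*(-48 + 5*12) = -182/5 + 12*(-48 + 60) = -182/5 + 12*12 = -182/5 + 144 = 538/5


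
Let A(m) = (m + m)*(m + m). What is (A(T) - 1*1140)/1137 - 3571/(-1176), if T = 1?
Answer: 302699/148568 ≈ 2.0374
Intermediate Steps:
A(m) = 4*m**2 (A(m) = (2*m)*(2*m) = 4*m**2)
(A(T) - 1*1140)/1137 - 3571/(-1176) = (4*1**2 - 1*1140)/1137 - 3571/(-1176) = (4*1 - 1140)*(1/1137) - 3571*(-1/1176) = (4 - 1140)*(1/1137) + 3571/1176 = -1136*1/1137 + 3571/1176 = -1136/1137 + 3571/1176 = 302699/148568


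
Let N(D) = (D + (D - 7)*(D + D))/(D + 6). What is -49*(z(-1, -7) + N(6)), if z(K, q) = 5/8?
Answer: -49/8 ≈ -6.1250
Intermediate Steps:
N(D) = (D + 2*D*(-7 + D))/(6 + D) (N(D) = (D + (-7 + D)*(2*D))/(6 + D) = (D + 2*D*(-7 + D))/(6 + D))
z(K, q) = 5/8 (z(K, q) = 5*(1/8) = 5/8)
-49*(z(-1, -7) + N(6)) = -49*(5/8 + 6*(-13 + 2*6)/(6 + 6)) = -49*(5/8 + 6*(-13 + 12)/12) = -49*(5/8 + 6*(1/12)*(-1)) = -49*(5/8 - 1/2) = -49*1/8 = -49/8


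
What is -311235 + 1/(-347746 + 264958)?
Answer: -25766523181/82788 ≈ -3.1124e+5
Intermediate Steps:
-311235 + 1/(-347746 + 264958) = -311235 + 1/(-82788) = -311235 - 1/82788 = -25766523181/82788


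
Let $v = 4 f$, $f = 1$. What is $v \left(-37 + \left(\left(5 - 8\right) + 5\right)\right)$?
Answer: $-140$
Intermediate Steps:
$v = 4$ ($v = 4 \cdot 1 = 4$)
$v \left(-37 + \left(\left(5 - 8\right) + 5\right)\right) = 4 \left(-37 + \left(\left(5 - 8\right) + 5\right)\right) = 4 \left(-37 + \left(-3 + 5\right)\right) = 4 \left(-37 + 2\right) = 4 \left(-35\right) = -140$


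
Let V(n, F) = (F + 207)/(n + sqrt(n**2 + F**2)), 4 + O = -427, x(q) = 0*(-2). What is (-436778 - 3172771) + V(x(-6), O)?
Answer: -1555715843/431 ≈ -3.6095e+6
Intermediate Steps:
x(q) = 0
O = -431 (O = -4 - 427 = -431)
V(n, F) = (207 + F)/(n + sqrt(F**2 + n**2))
(-436778 - 3172771) + V(x(-6), O) = (-436778 - 3172771) + (207 - 431)/(0 + sqrt((-431)**2 + 0**2)) = -3609549 - 224/(0 + sqrt(185761 + 0)) = -3609549 - 224/(0 + sqrt(185761)) = -3609549 - 224/(0 + 431) = -3609549 - 224/431 = -1555715843/431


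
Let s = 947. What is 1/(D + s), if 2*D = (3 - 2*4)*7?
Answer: 2/1859 ≈ 0.0010758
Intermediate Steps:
D = -35/2 (D = ((3 - 2*4)*7)/2 = ((3 - 8)*7)/2 = (-5*7)/2 = (½)*(-35) = -35/2 ≈ -17.500)
1/(D + s) = 1/(-35/2 + 947) = 1/(1859/2) = 2/1859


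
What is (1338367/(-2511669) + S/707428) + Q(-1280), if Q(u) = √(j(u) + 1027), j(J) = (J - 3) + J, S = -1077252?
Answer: -913124685916/444206244333 + 16*I*√6 ≈ -2.0556 + 39.192*I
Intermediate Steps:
j(J) = -3 + 2*J (j(J) = (-3 + J) + J = -3 + 2*J)
Q(u) = √(1024 + 2*u) (Q(u) = √((-3 + 2*u) + 1027) = √(1024 + 2*u))
(1338367/(-2511669) + S/707428) + Q(-1280) = (1338367/(-2511669) - 1077252/707428) + √(1024 + 2*(-1280)) = (1338367*(-1/2511669) - 1077252*1/707428) + √(1024 - 2560) = (-1338367/2511669 - 269313/176857) + √(-1536) = -913124685916/444206244333 + 16*I*√6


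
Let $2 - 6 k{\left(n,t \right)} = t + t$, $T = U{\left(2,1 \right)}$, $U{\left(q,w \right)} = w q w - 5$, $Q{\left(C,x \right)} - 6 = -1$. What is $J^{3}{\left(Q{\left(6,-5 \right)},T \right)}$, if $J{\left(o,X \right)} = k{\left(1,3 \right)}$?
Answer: $- \frac{8}{27} \approx -0.2963$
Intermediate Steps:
$Q{\left(C,x \right)} = 5$ ($Q{\left(C,x \right)} = 6 - 1 = 5$)
$U{\left(q,w \right)} = -5 + q w^{2}$ ($U{\left(q,w \right)} = q w w - 5 = q w^{2} - 5 = -5 + q w^{2}$)
$T = -3$ ($T = -5 + 2 \cdot 1^{2} = -5 + 2 \cdot 1 = -5 + 2 = -3$)
$k{\left(n,t \right)} = \frac{1}{3} - \frac{t}{3}$ ($k{\left(n,t \right)} = \frac{1}{3} - \frac{t + t}{6} = \frac{1}{3} - \frac{2 t}{6} = \frac{1}{3} - \frac{t}{3}$)
$J{\left(o,X \right)} = - \frac{2}{3}$ ($J{\left(o,X \right)} = \frac{1}{3} - 1 = - \frac{2}{3}$)
$J^{3}{\left(Q{\left(6,-5 \right)},T \right)} = \left(- \frac{2}{3}\right)^{3} = - \frac{8}{27}$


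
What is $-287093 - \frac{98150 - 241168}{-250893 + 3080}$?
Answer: $- \frac{71145520627}{247813} \approx -2.8709 \cdot 10^{5}$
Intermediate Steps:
$-287093 - \frac{98150 - 241168}{-250893 + 3080} = -287093 - - \frac{143018}{-247813} = -287093 - \left(-143018\right) \left(- \frac{1}{247813}\right) = -287093 - \frac{143018}{247813} = - \frac{71145520627}{247813}$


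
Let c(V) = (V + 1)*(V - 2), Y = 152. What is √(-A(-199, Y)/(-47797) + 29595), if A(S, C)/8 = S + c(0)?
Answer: √67611275362779/47797 ≈ 172.03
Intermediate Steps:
c(V) = (1 + V)*(-2 + V)
A(S, C) = -16 + 8*S (A(S, C) = 8*(S + (-2 + 0² - 1*0)) = 8*(S + (-2 + 0 + 0)) = 8*(S - 2) = 8*(-2 + S) = -16 + 8*S)
√(-A(-199, Y)/(-47797) + 29595) = √(-(-16 + 8*(-199))/(-47797) + 29595) = √(-(-16 - 1592)*(-1/47797) + 29595) = √(-1*(-1608)*(-1/47797) + 29595) = √(1608*(-1/47797) + 29595) = √(-1608/47797 + 29595) = √(1414550607/47797) = √67611275362779/47797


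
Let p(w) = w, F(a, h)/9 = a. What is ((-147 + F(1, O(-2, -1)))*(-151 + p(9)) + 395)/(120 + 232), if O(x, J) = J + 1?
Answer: 19991/352 ≈ 56.793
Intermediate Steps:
O(x, J) = 1 + J
F(a, h) = 9*a
((-147 + F(1, O(-2, -1)))*(-151 + p(9)) + 395)/(120 + 232) = ((-147 + 9*1)*(-151 + 9) + 395)/(120 + 232) = ((-147 + 9)*(-142) + 395)/352 = (-138*(-142) + 395)*(1/352) = (19596 + 395)*(1/352) = 19991*(1/352) = 19991/352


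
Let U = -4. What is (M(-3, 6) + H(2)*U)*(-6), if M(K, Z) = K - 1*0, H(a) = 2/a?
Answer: 42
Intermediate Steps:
M(K, Z) = K (M(K, Z) = K + 0 = K)
(M(-3, 6) + H(2)*U)*(-6) = (-3 + (2/2)*(-4))*(-6) = (-3 + (2*(1/2))*(-4))*(-6) = (-3 + 1*(-4))*(-6) = (-3 - 4)*(-6) = -7*(-6) = 42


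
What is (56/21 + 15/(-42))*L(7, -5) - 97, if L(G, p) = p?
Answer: -4559/42 ≈ -108.55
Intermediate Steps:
(56/21 + 15/(-42))*L(7, -5) - 97 = (56/21 + 15/(-42))*(-5) - 97 = (56*(1/21) + 15*(-1/42))*(-5) - 97 = (8/3 - 5/14)*(-5) - 97 = (97/42)*(-5) - 97 = -485/42 - 97 = -4559/42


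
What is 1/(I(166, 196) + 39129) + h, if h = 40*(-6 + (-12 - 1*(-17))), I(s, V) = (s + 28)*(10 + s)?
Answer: -2930919/73273 ≈ -40.000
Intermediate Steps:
I(s, V) = (10 + s)*(28 + s) (I(s, V) = (28 + s)*(10 + s) = (10 + s)*(28 + s))
h = -40 (h = 40*(-6 + (-12 + 17)) = 40*(-6 + 5) = 40*(-1) = -40)
1/(I(166, 196) + 39129) + h = 1/((280 + 166**2 + 38*166) + 39129) - 40 = 1/((280 + 27556 + 6308) + 39129) - 40 = 1/(34144 + 39129) - 40 = 1/73273 - 40 = -2930919/73273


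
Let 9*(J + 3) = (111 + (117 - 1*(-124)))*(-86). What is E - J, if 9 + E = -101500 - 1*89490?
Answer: -1688692/9 ≈ -1.8763e+5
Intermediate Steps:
E = -190999 (E = -9 + (-101500 - 1*89490) = -9 + (-101500 - 89490) = -9 - 190990 = -190999)
J = -30299/9 (J = -3 + ((111 + (117 - 1*(-124)))*(-86))/9 = -3 + ((111 + (117 + 124))*(-86))/9 = -3 + ((111 + 241)*(-86))/9 = -3 + (352*(-86))/9 = -3 + (⅑)*(-30272) = -3 - 30272/9 = -30299/9 ≈ -3366.6)
E - J = -190999 - 1*(-30299/9) = -190999 + 30299/9 = -1688692/9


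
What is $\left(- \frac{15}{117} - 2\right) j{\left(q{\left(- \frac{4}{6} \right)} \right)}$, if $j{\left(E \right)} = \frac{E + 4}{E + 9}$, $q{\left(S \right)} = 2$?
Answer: $- \frac{166}{143} \approx -1.1608$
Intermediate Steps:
$j{\left(E \right)} = \frac{4 + E}{9 + E}$
$\left(- \frac{15}{117} - 2\right) j{\left(q{\left(- \frac{4}{6} \right)} \right)} = \left(- \frac{15}{117} - 2\right) \frac{4 + 2}{9 + 2} = \left(\left(-15\right) \frac{1}{117} - 2\right) \frac{1}{11} \cdot 6 = \left(- \frac{5}{39} - 2\right) \frac{1}{11} \cdot 6 = \left(- \frac{83}{39}\right) \frac{6}{11} = - \frac{166}{143}$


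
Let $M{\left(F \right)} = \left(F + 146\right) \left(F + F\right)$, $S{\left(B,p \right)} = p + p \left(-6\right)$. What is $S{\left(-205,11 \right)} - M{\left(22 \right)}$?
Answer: $-7447$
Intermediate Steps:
$S{\left(B,p \right)} = - 5 p$ ($S{\left(B,p \right)} = p - 6 p = - 5 p$)
$M{\left(F \right)} = 2 F \left(146 + F\right)$ ($M{\left(F \right)} = \left(146 + F\right) 2 F = 2 F \left(146 + F\right)$)
$S{\left(-205,11 \right)} - M{\left(22 \right)} = \left(-5\right) 11 - 2 \cdot 22 \left(146 + 22\right) = -55 - 2 \cdot 22 \cdot 168 = -55 - 7392 = -7447$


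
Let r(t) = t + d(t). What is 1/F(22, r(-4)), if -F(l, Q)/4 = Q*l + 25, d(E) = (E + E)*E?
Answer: -1/2564 ≈ -0.00039002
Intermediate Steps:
d(E) = 2*E² (d(E) = (2*E)*E = 2*E²)
r(t) = t + 2*t²
F(l, Q) = -100 - 4*Q*l (F(l, Q) = -4*(Q*l + 25) = -4*(25 + Q*l) = -100 - 4*Q*l)
1/F(22, r(-4)) = 1/(-100 - 4*(-4*(1 + 2*(-4)))*22) = 1/(-100 - 4*(-4*(1 - 8))*22) = 1/(-100 - 4*(-4*(-7))*22) = 1/(-100 - 4*28*22) = 1/(-100 - 2464) = 1/(-2564) = -1/2564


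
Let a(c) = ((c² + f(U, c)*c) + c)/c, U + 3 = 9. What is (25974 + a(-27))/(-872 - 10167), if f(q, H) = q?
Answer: -1366/581 ≈ -2.3511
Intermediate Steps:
U = 6 (U = -3 + 9 = 6)
a(c) = (c² + 7*c)/c (a(c) = ((c² + 6*c) + c)/c = (c² + 7*c)/c)
(25974 + a(-27))/(-872 - 10167) = (25974 + (7 - 27))/(-872 - 10167) = (25974 - 20)/(-11039) = 25954*(-1/11039) = -1366/581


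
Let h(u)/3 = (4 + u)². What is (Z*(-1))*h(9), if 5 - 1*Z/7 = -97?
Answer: -361998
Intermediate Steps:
Z = 714 (Z = 35 - 7*(-97) = 35 + 679 = 714)
h(u) = 3*(4 + u)²
(Z*(-1))*h(9) = (714*(-1))*(3*(4 + 9)²) = -2142*13² = -2142*169 = -714*507 = -361998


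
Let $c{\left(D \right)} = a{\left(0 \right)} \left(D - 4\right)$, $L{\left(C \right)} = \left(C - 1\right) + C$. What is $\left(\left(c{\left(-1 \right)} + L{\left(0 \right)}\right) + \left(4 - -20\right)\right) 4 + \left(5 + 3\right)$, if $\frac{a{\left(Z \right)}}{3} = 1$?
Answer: $40$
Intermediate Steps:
$a{\left(Z \right)} = 3$ ($a{\left(Z \right)} = 3 \cdot 1 = 3$)
$L{\left(C \right)} = -1 + 2 C$ ($L{\left(C \right)} = \left(-1 + C\right) + C = -1 + 2 C$)
$c{\left(D \right)} = -12 + 3 D$ ($c{\left(D \right)} = 3 \left(D - 4\right) = 3 \left(-4 + D\right) = -12 + 3 D$)
$\left(\left(c{\left(-1 \right)} + L{\left(0 \right)}\right) + \left(4 - -20\right)\right) 4 + \left(5 + 3\right) = \left(\left(\left(-12 + 3 \left(-1\right)\right) + \left(-1 + 2 \cdot 0\right)\right) + \left(4 - -20\right)\right) 4 + \left(5 + 3\right) = \left(\left(\left(-12 - 3\right) + \left(-1 + 0\right)\right) + \left(4 + 20\right)\right) 4 + 8 = \left(\left(-15 - 1\right) + 24\right) 4 + 8 = \left(-16 + 24\right) 4 + 8 = 8 \cdot 4 + 8 = 32 + 8 = 40$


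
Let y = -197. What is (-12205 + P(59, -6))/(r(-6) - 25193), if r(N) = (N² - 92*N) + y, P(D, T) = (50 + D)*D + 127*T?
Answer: 3268/12401 ≈ 0.26353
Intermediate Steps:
P(D, T) = 127*T + D*(50 + D) (P(D, T) = D*(50 + D) + 127*T = 127*T + D*(50 + D))
r(N) = -197 + N² - 92*N (r(N) = (N² - 92*N) - 197 = -197 + N² - 92*N)
(-12205 + P(59, -6))/(r(-6) - 25193) = (-12205 + (59² + 50*59 + 127*(-6)))/((-197 + (-6)² - 92*(-6)) - 25193) = (-12205 + (3481 + 2950 - 762))/((-197 + 36 + 552) - 25193) = (-12205 + 5669)/(391 - 25193) = -6536/(-24802) = -6536*(-1/24802) = 3268/12401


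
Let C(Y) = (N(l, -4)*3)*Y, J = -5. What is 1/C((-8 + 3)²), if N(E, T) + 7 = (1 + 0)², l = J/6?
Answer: -1/450 ≈ -0.0022222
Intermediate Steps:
l = -⅚ (l = -5/6 = -5*⅙ = -⅚ ≈ -0.83333)
N(E, T) = -6 (N(E, T) = -7 + (1 + 0)² = -7 + 1² = -7 + 1 = -6)
C(Y) = -18*Y (C(Y) = (-6*3)*Y = -18*Y)
1/C((-8 + 3)²) = 1/(-18*(-8 + 3)²) = 1/(-18*(-5)²) = 1/(-18*25) = 1/(-450) = -1/450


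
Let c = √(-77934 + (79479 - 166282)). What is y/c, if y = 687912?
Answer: -687912*I*√164737/164737 ≈ -1694.9*I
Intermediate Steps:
c = I*√164737 (c = √(-77934 - 86803) = √(-164737) = I*√164737 ≈ 405.88*I)
y/c = 687912/((I*√164737)) = 687912*(-I*√164737/164737) = -687912*I*√164737/164737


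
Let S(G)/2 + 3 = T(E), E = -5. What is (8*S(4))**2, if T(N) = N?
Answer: 16384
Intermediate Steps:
S(G) = -16 (S(G) = -6 + 2*(-5) = -6 - 10 = -16)
(8*S(4))**2 = (8*(-16))**2 = (-128)**2 = 16384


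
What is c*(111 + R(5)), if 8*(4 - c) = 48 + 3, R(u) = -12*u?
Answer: -969/8 ≈ -121.13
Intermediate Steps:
c = -19/8 (c = 4 - (48 + 3)/8 = 4 - ⅛*51 = 4 - 51/8 = -19/8 ≈ -2.3750)
c*(111 + R(5)) = -19*(111 - 12*5)/8 = -19*(111 - 60)/8 = -19/8*51 = -969/8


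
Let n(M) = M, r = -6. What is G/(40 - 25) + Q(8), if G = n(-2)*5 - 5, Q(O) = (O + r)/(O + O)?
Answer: -7/8 ≈ -0.87500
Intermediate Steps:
Q(O) = (-6 + O)/(2*O) (Q(O) = (O - 6)/(O + O) = (-6 + O)/((2*O)) = (-6 + O)*(1/(2*O)) = (-6 + O)/(2*O))
G = -15 (G = -2*5 - 5 = -10 - 5 = -15)
G/(40 - 25) + Q(8) = -15/(40 - 25) + (1/2)*(-6 + 8)/8 = -15/15 + (1/2)*(1/8)*2 = (1/15)*(-15) + 1/8 = -1 + 1/8 = -7/8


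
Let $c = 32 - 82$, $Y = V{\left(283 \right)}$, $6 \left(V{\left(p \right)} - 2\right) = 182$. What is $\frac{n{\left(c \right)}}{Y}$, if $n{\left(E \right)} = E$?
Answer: $- \frac{150}{97} \approx -1.5464$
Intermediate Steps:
$V{\left(p \right)} = \frac{97}{3}$ ($V{\left(p \right)} = 2 + \frac{1}{6} \cdot 182 = 2 + \frac{91}{3} = \frac{97}{3}$)
$Y = \frac{97}{3} \approx 32.333$
$c = -50$
$\frac{n{\left(c \right)}}{Y} = - \frac{50}{\frac{97}{3}} = \left(-50\right) \frac{3}{97} = - \frac{150}{97}$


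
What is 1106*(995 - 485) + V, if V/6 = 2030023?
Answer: 12744198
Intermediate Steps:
V = 12180138 (V = 6*2030023 = 12180138)
1106*(995 - 485) + V = 1106*(995 - 485) + 12180138 = 1106*510 + 12180138 = 564060 + 12180138 = 12744198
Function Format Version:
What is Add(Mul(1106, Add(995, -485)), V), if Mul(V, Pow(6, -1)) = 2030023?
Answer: 12744198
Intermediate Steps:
V = 12180138 (V = Mul(6, 2030023) = 12180138)
Add(Mul(1106, Add(995, -485)), V) = Add(Mul(1106, Add(995, -485)), 12180138) = Add(Mul(1106, 510), 12180138) = Add(564060, 12180138) = 12744198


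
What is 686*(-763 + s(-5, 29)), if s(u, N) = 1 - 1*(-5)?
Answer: -519302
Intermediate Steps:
s(u, N) = 6 (s(u, N) = 1 + 5 = 6)
686*(-763 + s(-5, 29)) = 686*(-763 + 6) = 686*(-757) = -519302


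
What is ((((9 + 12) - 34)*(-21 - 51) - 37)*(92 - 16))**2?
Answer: 4668168976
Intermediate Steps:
((((9 + 12) - 34)*(-21 - 51) - 37)*(92 - 16))**2 = (((21 - 34)*(-72) - 37)*76)**2 = ((-13*(-72) - 37)*76)**2 = ((936 - 37)*76)**2 = (899*76)**2 = 68324**2 = 4668168976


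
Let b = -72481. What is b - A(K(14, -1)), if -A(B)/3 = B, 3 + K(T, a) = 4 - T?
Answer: -72520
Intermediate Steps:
K(T, a) = 1 - T (K(T, a) = -3 + (4 - T) = 1 - T)
A(B) = -3*B
b - A(K(14, -1)) = -72481 - (-3)*(1 - 1*14) = -72481 - (-3)*(1 - 14) = -72481 - (-3)*(-13) = -72481 - 1*39 = -72481 - 39 = -72520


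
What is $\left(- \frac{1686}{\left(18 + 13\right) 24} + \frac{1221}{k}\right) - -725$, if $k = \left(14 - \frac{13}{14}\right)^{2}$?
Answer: $\frac{1010308625}{1384212} \approx 729.88$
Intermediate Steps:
$k = \frac{33489}{196}$ ($k = \left(14 - \frac{13}{14}\right)^{2} = \left(\frac{183}{14}\right)^{2} = \frac{33489}{196} \approx 170.86$)
$\left(- \frac{1686}{\left(18 + 13\right) 24} + \frac{1221}{k}\right) - -725 = \left(- \frac{1686}{\left(18 + 13\right) 24} + \frac{1221}{\frac{33489}{196}}\right) - -725 = \left(- \frac{1686}{31 \cdot 24} + 1221 \cdot \frac{196}{33489}\right) + 725 = \left(- \frac{1686}{744} + \frac{79772}{11163}\right) + 725 = \left(\left(-1686\right) \frac{1}{744} + \frac{79772}{11163}\right) + 725 = \left(- \frac{281}{124} + \frac{79772}{11163}\right) + 725 = \frac{6754925}{1384212} + 725 = \frac{1010308625}{1384212}$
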